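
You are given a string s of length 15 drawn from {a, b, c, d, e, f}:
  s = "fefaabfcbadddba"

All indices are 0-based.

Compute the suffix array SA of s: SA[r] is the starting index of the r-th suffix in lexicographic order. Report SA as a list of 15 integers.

rank | idx | suffix
   0 |  14 | a
   1 |   3 | aabfcbadddba
   2 |   4 | abfcbadddba
   3 |   9 | adddba
   4 |  13 | ba
   5 |   8 | badddba
   6 |   5 | bfcbadddba
   7 |   7 | cbadddba
   8 |  12 | dba
   9 |  11 | ddba
  10 |  10 | dddba
  11 |   1 | efaabfcbadddba
  12 |   2 | faabfcbadddba
  13 |   6 | fcbadddba
  14 |   0 | fefaabfcbadddba

[14, 3, 4, 9, 13, 8, 5, 7, 12, 11, 10, 1, 2, 6, 0]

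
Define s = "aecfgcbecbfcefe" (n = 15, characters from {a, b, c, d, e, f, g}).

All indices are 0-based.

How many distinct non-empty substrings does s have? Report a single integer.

109

sorted suffixes:
  #0 SA[0]=0  'aecfgcbecbfcefe'
  #1 SA[1]=6  'becbfcefe'
  #2 SA[2]=9  'bfcefe'
  #3 SA[3]=5  'cbecbfcefe'
  #4 SA[4]=8  'cbfcefe'
  #5 SA[5]=11  'cefe'
  #6 SA[6]=2  'cfgcbecbfcefe'
  #7 SA[7]=14  'e'
  #8 SA[8]=7  'ecbfcefe'
  #9 SA[9]=1  'ecfgcbecbfcefe'
  #10 SA[10]=12  'efe'
  #11 SA[11]=10  'fcefe'
  #12 SA[12]=13  'fe'
  #13 SA[13]=3  'fgcbecbfcefe'
  #14 SA[14]=4  'gcbecbfcefe'

SA = [0, 6, 9, 5, 8, 11, 2, 14, 7, 1, 12, 10, 13, 3, 4]
i: (SA[i-1],SA[i]) lcp shared
  1: (0,6) 0 ''
  2: (6,9) 1 'b'
  3: (9,5) 0 ''
  4: (5,8) 2 'cb'
  5: (8,11) 1 'c'
  6: (11,2) 1 'c'
  7: (2,14) 0 ''
  8: (14,7) 1 'e'
  9: (7,1) 2 'ec'
  10: (1,12) 1 'e'
  11: (12,10) 0 ''
  12: (10,13) 1 'f'
  13: (13,3) 1 'f'
  14: (3,4) 0 ''

n(n+1)/2 = 15·16/2 = 120
Σ LCP = 0 + 0 + 1 + 0 + 2 + 1 + 1 + 0 + 1 + 2 + 1 + 0 + 1 + 1 + 0 = 11
distinct = 120 − 11 = 109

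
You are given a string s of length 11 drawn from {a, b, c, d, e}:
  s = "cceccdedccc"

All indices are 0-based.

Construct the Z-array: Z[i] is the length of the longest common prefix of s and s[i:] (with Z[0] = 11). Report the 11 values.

Z[0]=11
i=1: fresh scan; Z[1]=1 scan→box=[1,2)
i=2: fresh scan; Z[2]=0
i=3: fresh scan; Z[3]=2 scan→box=[3,5)
i=4: min(r-i=1, Z[1]=1)=1; Z[4]=1
i=5: fresh scan; Z[5]=0
i=6: fresh scan; Z[6]=0
i=7: fresh scan; Z[7]=0
i=8: fresh scan; Z[8]=2 scan→box=[8,10)
i=9: min(r-i=1, Z[1]=1)=1; Z[9]=2 scan→box=[9,11)
i=10: min(r-i=1, Z[1]=1)=1; Z[10]=1

[11, 1, 0, 2, 1, 0, 0, 0, 2, 2, 1]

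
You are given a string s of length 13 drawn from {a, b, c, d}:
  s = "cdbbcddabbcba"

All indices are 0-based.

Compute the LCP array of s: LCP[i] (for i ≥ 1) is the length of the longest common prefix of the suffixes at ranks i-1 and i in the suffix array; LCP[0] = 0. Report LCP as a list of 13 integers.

rank | idx | suffix
   0 |  12 | a
   1 |   7 | abbcba
   2 |  11 | ba
   3 |   8 | bbcba
   4 |   2 | bbcddabbcba
   5 |   9 | bcba
   6 |   3 | bcddabbcba
   7 |  10 | cba
   8 |   0 | cdbbcddabbcba
   9 |   4 | cddabbcba
  10 |   6 | dabbcba
  11 |   1 | dbbcddabbcba
  12 |   5 | ddabbcba

SA = [12, 7, 11, 8, 2, 9, 3, 10, 0, 4, 6, 1, 5]
rank  pair      lcp
   1  s[12:],s[7:]  1  'a'
   2  s[7:],s[11:]  0  ''
   3  s[11:],s[8:]  1  'b'
   4  s[8:],s[2:]  3  'bbc'
   5  s[2:],s[9:]  1  'b'
   6  s[9:],s[3:]  2  'bc'
   7  s[3:],s[10:]  0  ''
   8  s[10:],s[0:]  1  'c'
   9  s[0:],s[4:]  2  'cd'
  10  s[4:],s[6:]  0  ''
  11  s[6:],s[1:]  1  'd'
  12  s[1:],s[5:]  1  'd'

[0, 1, 0, 1, 3, 1, 2, 0, 1, 2, 0, 1, 1]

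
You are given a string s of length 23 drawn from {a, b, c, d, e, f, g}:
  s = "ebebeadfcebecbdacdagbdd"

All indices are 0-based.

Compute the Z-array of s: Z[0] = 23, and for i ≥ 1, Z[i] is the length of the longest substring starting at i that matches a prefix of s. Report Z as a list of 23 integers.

[23, 0, 3, 0, 1, 0, 0, 0, 0, 3, 0, 1, 0, 0, 0, 0, 0, 0, 0, 0, 0, 0, 0]

Z[0]=23
i=1: i≥r, start 0; Z[1]=0
i=2: i≥r, start 0; Z[2]=3 grow→box=[2,5)
i=3: min(r-i=2, Z[1]=0)=0; Z[3]=0
i=4: min(r-i=1, Z[2]=3)=1; Z[4]=1
i=5: i≥r, start 0; Z[5]=0
i=6: i≥r, start 0; Z[6]=0
i=7: i≥r, start 0; Z[7]=0
i=8: i≥r, start 0; Z[8]=0
i=9: i≥r, start 0; Z[9]=3 grow→box=[9,12)
i=10: min(r-i=2, Z[1]=0)=0; Z[10]=0
i=11: min(r-i=1, Z[2]=3)=1; Z[11]=1
i=12: i≥r, start 0; Z[12]=0
i=13: i≥r, start 0; Z[13]=0
i=14: i≥r, start 0; Z[14]=0
i=15: i≥r, start 0; Z[15]=0
i=16: i≥r, start 0; Z[16]=0
i=17: i≥r, start 0; Z[17]=0
i=18: i≥r, start 0; Z[18]=0
i=19: i≥r, start 0; Z[19]=0
i=20: i≥r, start 0; Z[20]=0
i=21: i≥r, start 0; Z[21]=0
i=22: i≥r, start 0; Z[22]=0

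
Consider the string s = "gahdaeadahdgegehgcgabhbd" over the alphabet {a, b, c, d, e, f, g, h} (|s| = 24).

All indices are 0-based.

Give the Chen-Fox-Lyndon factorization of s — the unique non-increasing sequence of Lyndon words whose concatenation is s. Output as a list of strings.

["g", "ahd", "ae", "adahdgegehgcg", "abhbd"]

emit factor 1: 'g' (i=0, period=1)
emit factor 2: 'ahd' (i=1, period=3)
emit factor 3: 'ae' (i=4, period=2)
emit factor 4: 'adahdgegehgcg' (i=6, period=13)
emit factor 5: 'abhbd' (i=19, period=5)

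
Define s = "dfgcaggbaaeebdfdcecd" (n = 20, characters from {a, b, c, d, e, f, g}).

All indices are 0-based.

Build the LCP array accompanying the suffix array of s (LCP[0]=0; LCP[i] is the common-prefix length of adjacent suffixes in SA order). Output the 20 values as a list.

[0, 1, 1, 0, 1, 0, 1, 1, 0, 1, 1, 2, 0, 1, 1, 0, 1, 0, 1, 1]

rank→(start, suffix):
  0 → (8, 'aaeebdfdcecd')
  1 → (9, 'aeebdfdcecd')
  2 → (4, 'aggbaaeebdfdcecd')
  3 → (7, 'baaeebdfdcecd')
  4 → (12, 'bdfdcecd')
  5 → (3, 'caggbaaeebdfdcecd')
  6 → (18, 'cd')
  7 → (16, 'cecd')
  8 → (19, 'd')
  9 → (15, 'dcecd')
  10 → (13, 'dfdcecd')
  11 → (0, 'dfgcaggbaaeebdfdcecd')
  12 → (11, 'ebdfdcecd')
  13 → (17, 'ecd')
  14 → (10, 'eebdfdcecd')
  15 → (14, 'fdcecd')
  16 → (1, 'fgcaggbaaeebdfdcecd')
  17 → (6, 'gbaaeebdfdcecd')
  18 → (2, 'gcaggbaaeebdfdcecd')
  19 → (5, 'ggbaaeebdfdcecd')

SA = [8, 9, 4, 7, 12, 3, 18, 16, 19, 15, 13, 0, 11, 17, 10, 14, 1, 6, 2, 5]
i: (SA[i-1],SA[i]) lcp shared
  1: (8,9) 1 'a'
  2: (9,4) 1 'a'
  3: (4,7) 0 ''
  4: (7,12) 1 'b'
  5: (12,3) 0 ''
  6: (3,18) 1 'c'
  7: (18,16) 1 'c'
  8: (16,19) 0 ''
  9: (19,15) 1 'd'
  10: (15,13) 1 'd'
  11: (13,0) 2 'df'
  12: (0,11) 0 ''
  13: (11,17) 1 'e'
  14: (17,10) 1 'e'
  15: (10,14) 0 ''
  16: (14,1) 1 'f'
  17: (1,6) 0 ''
  18: (6,2) 1 'g'
  19: (2,5) 1 'g'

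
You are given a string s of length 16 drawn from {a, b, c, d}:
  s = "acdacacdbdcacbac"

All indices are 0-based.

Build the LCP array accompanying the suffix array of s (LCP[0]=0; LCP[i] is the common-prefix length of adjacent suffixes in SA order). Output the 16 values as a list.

[0, 2, 2, 2, 3, 0, 1, 0, 1, 3, 1, 1, 2, 0, 1, 1]

sorted suffixes:
  #0 SA[0]=14  'ac'
  #1 SA[1]=3  'acacdbdcacbac'
  #2 SA[2]=11  'acbac'
  #3 SA[3]=0  'acdacacdbdcacbac'
  #4 SA[4]=5  'acdbdcacbac'
  #5 SA[5]=13  'bac'
  #6 SA[6]=8  'bdcacbac'
  #7 SA[7]=15  'c'
  #8 SA[8]=10  'cacbac'
  #9 SA[9]=4  'cacdbdcacbac'
  #10 SA[10]=12  'cbac'
  #11 SA[11]=1  'cdacacdbdcacbac'
  #12 SA[12]=6  'cdbdcacbac'
  #13 SA[13]=2  'dacacdbdcacbac'
  #14 SA[14]=7  'dbdcacbac'
  #15 SA[15]=9  'dcacbac'

SA = [14, 3, 11, 0, 5, 13, 8, 15, 10, 4, 12, 1, 6, 2, 7, 9]
[i] adj suffixes → lcp
  [1] 14/3 → 2 ('ac')
  [2] 3/11 → 2 ('ac')
  [3] 11/0 → 2 ('ac')
  [4] 0/5 → 3 ('acd')
  [5] 5/13 → 0 ('')
  [6] 13/8 → 1 ('b')
  [7] 8/15 → 0 ('')
  [8] 15/10 → 1 ('c')
  [9] 10/4 → 3 ('cac')
  [10] 4/12 → 1 ('c')
  [11] 12/1 → 1 ('c')
  [12] 1/6 → 2 ('cd')
  [13] 6/2 → 0 ('')
  [14] 2/7 → 1 ('d')
  [15] 7/9 → 1 ('d')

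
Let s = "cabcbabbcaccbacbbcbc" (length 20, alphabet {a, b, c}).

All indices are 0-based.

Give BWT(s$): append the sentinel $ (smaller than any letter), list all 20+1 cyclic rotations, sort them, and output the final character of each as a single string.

cbcbcccaccbabb$bbcaba

rank  rotation               last
    0  $cabcbabbcaccbacbbcbc  c
    1  abbcaccbacbbcbc$cabcb  b
    2  abcbabbcaccbacbbcbc$c  c
    3  acbbcbc$cabcbabbcaccb  b
    4  accbacbbcbc$cabcbabbc  c
    5  babbcaccbacbbcbc$cabc  c
    6  bacbbcbc$cabcbabbcacc  c
    7  bbcaccbacbbcbc$cabcba  a
    8  bbcbc$cabcbabbcaccbac  c
    9  bc$cabcbabbcaccbacbbc  c
   10  bcaccbacbbcbc$cabcbab  b
   11  bcbabbcaccbacbbcbc$ca  a
   12  bcbc$cabcbabbcaccbacb  b
   13  c$cabcbabbcaccbacbbcb  b
   14  cabcbabbcaccbacbbcbc$  $
   15  caccbacbbcbc$cabcbabb  b
   16  cbabbcaccbacbbcbc$cab  b
   17  cbacbbcbc$cabcbabbcac  c
   18  cbbcbc$cabcbabbcaccba  a
   19  cbc$cabcbabbcaccbacbb  b
   20  ccbacbbcbc$cabcbabbca  a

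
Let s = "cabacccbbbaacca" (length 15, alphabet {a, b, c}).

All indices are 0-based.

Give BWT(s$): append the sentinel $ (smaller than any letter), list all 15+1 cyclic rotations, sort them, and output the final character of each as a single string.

rank  rotation          last
    0  $cabacccbbbaacca  a
    1  a$cabacccbbbaacc  c
    2  aacca$cabacccbbb  b
    3  abacccbbbaacca$c  c
    4  acca$cabacccbbba  a
    5  acccbbbaacca$cab  b
    6  baacca$cabacccbb  b
    7  bacccbbbaacca$ca  a
    8  bbaacca$cabacccb  b
    9  bbbaacca$cabaccc  c
   10  ca$cabacccbbbaac  c
   11  cabacccbbbaacca$  $
   12  cbbbaacca$cabacc  c
   13  cca$cabacccbbbaa  a
   14  ccbbbaacca$cabac  c
   15  cccbbbaacca$caba  a

acbcabbabcc$caca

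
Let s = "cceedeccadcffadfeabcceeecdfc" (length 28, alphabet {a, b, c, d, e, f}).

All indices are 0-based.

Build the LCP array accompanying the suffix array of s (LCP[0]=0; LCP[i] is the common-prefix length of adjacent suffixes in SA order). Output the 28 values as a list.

rank | idx | suffix
   0 |  17 | abcceeecdfc
   1 |   8 | adcffadfeabcceeecdfc
   2 |  13 | adfeabcceeecdfc
   3 |  18 | bcceeecdfc
   4 |  27 | c
   5 |   7 | cadcffadfeabcceeecdfc
   6 |   6 | ccadcffadfeabcceeecdfc
   7 |   0 | cceedeccadcffadfeabcceeecdfc
   8 |  19 | cceeecdfc
   9 |  24 | cdfc
  10 |   1 | ceedeccadcffadfeabcceeecdfc
  11 |  20 | ceeecdfc
  12 |  10 | cffadfeabcceeecdfc
  13 |   9 | dcffadfeabcceeecdfc
  14 |   4 | deccadcffadfeabcceeecdfc
  15 |  25 | dfc
  16 |  14 | dfeabcceeecdfc
  17 |  16 | eabcceeecdfc
  18 |   5 | eccadcffadfeabcceeecdfc
  19 |  23 | ecdfc
  20 |   3 | edeccadcffadfeabcceeecdfc
  21 |  22 | eecdfc
  22 |   2 | eedeccadcffadfeabcceeecdfc
  23 |  21 | eeecdfc
  24 |  12 | fadfeabcceeecdfc
  25 |  26 | fc
  26 |  15 | feabcceeecdfc
  27 |  11 | ffadfeabcceeecdfc

SA = [17, 8, 13, 18, 27, 7, 6, 0, 19, 24, 1, 20, 10, 9, 4, 25, 14, 16, 5, 23, 3, 22, 2, 21, 12, 26, 15, 11]
i: (SA[i-1],SA[i]) lcp shared
  1: (17,8) 1 'a'
  2: (8,13) 2 'ad'
  3: (13,18) 0 ''
  4: (18,27) 0 ''
  5: (27,7) 1 'c'
  6: (7,6) 1 'c'
  7: (6,0) 2 'cc'
  8: (0,19) 4 'ccee'
  9: (19,24) 1 'c'
  10: (24,1) 1 'c'
  11: (1,20) 3 'cee'
  12: (20,10) 1 'c'
  13: (10,9) 0 ''
  14: (9,4) 1 'd'
  15: (4,25) 1 'd'
  16: (25,14) 2 'df'
  17: (14,16) 0 ''
  18: (16,5) 1 'e'
  19: (5,23) 2 'ec'
  20: (23,3) 1 'e'
  21: (3,22) 1 'e'
  22: (22,2) 2 'ee'
  23: (2,21) 2 'ee'
  24: (21,12) 0 ''
  25: (12,26) 1 'f'
  26: (26,15) 1 'f'
  27: (15,11) 1 'f'

[0, 1, 2, 0, 0, 1, 1, 2, 4, 1, 1, 3, 1, 0, 1, 1, 2, 0, 1, 2, 1, 1, 2, 2, 0, 1, 1, 1]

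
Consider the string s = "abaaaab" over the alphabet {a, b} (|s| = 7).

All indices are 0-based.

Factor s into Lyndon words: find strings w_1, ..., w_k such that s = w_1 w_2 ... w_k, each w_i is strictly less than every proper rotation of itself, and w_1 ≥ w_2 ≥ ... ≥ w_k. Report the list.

emit factor 1: 'ab' (i=0, period=2)
emit factor 2: 'aaaab' (i=2, period=5)

["ab", "aaaab"]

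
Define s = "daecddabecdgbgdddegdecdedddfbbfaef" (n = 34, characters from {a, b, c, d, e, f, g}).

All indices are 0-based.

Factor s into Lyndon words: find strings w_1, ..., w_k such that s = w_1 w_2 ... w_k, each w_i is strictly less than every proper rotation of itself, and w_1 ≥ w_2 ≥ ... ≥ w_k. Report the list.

["d", "aecdd", "abecdgbgdddegdecdedddfbbfaef"]

emit factor 1: 'd' (i=0, period=1)
emit factor 2: 'aecdd' (i=1, period=5)
emit factor 3: 'abecdgbgdddegdecdedddfbbfaef' (i=6, period=28)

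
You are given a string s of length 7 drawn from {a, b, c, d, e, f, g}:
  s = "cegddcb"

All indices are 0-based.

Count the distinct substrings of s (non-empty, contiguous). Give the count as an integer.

sorted suffixes:
  #0 SA[0]=6  'b'
  #1 SA[1]=5  'cb'
  #2 SA[2]=0  'cegddcb'
  #3 SA[3]=4  'dcb'
  #4 SA[4]=3  'ddcb'
  #5 SA[5]=1  'egddcb'
  #6 SA[6]=2  'gddcb'

SA = [6, 5, 0, 4, 3, 1, 2]
[i] adj suffixes → lcp
  [1] 6/5 → 0 ('')
  [2] 5/0 → 1 ('c')
  [3] 0/4 → 0 ('')
  [4] 4/3 → 1 ('d')
  [5] 3/1 → 0 ('')
  [6] 1/2 → 0 ('')

n(n+1)/2 = 7·8/2 = 28
Σ LCP = 0 + 0 + 1 + 0 + 1 + 0 + 0 = 2
distinct = 28 − 2 = 26

26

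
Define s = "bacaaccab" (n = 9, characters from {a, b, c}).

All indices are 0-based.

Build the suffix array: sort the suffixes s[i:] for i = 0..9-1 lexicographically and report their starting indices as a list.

sorted suffixes:
  #0 SA[0]=3  'aaccab'
  #1 SA[1]=7  'ab'
  #2 SA[2]=1  'acaaccab'
  #3 SA[3]=4  'accab'
  #4 SA[4]=8  'b'
  #5 SA[5]=0  'bacaaccab'
  #6 SA[6]=2  'caaccab'
  #7 SA[7]=6  'cab'
  #8 SA[8]=5  'ccab'

[3, 7, 1, 4, 8, 0, 2, 6, 5]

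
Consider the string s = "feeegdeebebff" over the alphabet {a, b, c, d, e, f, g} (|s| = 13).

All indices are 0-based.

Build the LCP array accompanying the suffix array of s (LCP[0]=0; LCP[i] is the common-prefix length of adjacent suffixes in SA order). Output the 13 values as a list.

rank | idx | suffix
   0 |   8 | bebff
   1 |  10 | bff
   2 |   5 | deebebff
   3 |   7 | ebebff
   4 |   9 | ebff
   5 |   6 | eebebff
   6 |   1 | eeegdeebebff
   7 |   2 | eegdeebebff
   8 |   3 | egdeebebff
   9 |  12 | f
  10 |   0 | feeegdeebebff
  11 |  11 | ff
  12 |   4 | gdeebebff

SA = [8, 10, 5, 7, 9, 6, 1, 2, 3, 12, 0, 11, 4]
[i] adj suffixes → lcp
  [1] 8/10 → 1 ('b')
  [2] 10/5 → 0 ('')
  [3] 5/7 → 0 ('')
  [4] 7/9 → 2 ('eb')
  [5] 9/6 → 1 ('e')
  [6] 6/1 → 2 ('ee')
  [7] 1/2 → 2 ('ee')
  [8] 2/3 → 1 ('e')
  [9] 3/12 → 0 ('')
  [10] 12/0 → 1 ('f')
  [11] 0/11 → 1 ('f')
  [12] 11/4 → 0 ('')

[0, 1, 0, 0, 2, 1, 2, 2, 1, 0, 1, 1, 0]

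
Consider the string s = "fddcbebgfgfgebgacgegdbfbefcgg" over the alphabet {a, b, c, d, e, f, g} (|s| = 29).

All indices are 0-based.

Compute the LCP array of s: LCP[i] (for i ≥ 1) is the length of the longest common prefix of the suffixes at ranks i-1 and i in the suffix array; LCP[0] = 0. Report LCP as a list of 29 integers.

[0, 0, 2, 1, 1, 2, 0, 1, 2, 0, 1, 1, 0, 3, 1, 1, 0, 1, 1, 1, 2, 0, 1, 1, 1, 2, 1, 3, 1]

sorted suffixes:
  #0 SA[0]=15  'acgegdbfbefcgg'
  #1 SA[1]=4  'bebgfgfgebgacgegdbfbefcgg'
  #2 SA[2]=23  'befcgg'
  #3 SA[3]=21  'bfbefcgg'
  #4 SA[4]=13  'bgacgegdbfbefcgg'
  #5 SA[5]=6  'bgfgfgebgacgegdbfbefcgg'
  #6 SA[6]=3  'cbebgfgfgebgacgegdbfbefcgg'
  #7 SA[7]=16  'cgegdbfbefcgg'
  #8 SA[8]=26  'cgg'
  #9 SA[9]=20  'dbfbefcgg'
  #10 SA[10]=2  'dcbebgfgfgebgacgegdbfbefcgg'
  #11 SA[11]=1  'ddcbebgfgfgebgacgegdbfbefcgg'
  #12 SA[12]=12  'ebgacgegdbfbefcgg'
  #13 SA[13]=5  'ebgfgfgebgacgegdbfbefcgg'
  #14 SA[14]=24  'efcgg'
  #15 SA[15]=18  'egdbfbefcgg'
  #16 SA[16]=22  'fbefcgg'
  #17 SA[17]=25  'fcgg'
  #18 SA[18]=0  'fddcbebgfgfgebgacgegdbfbefcgg'
  #19 SA[19]=10  'fgebgacgegdbfbefcgg'
  #20 SA[20]=8  'fgfgebgacgegdbfbefcgg'
  #21 SA[21]=28  'g'
  #22 SA[22]=14  'gacgegdbfbefcgg'
  #23 SA[23]=19  'gdbfbefcgg'
  #24 SA[24]=11  'gebgacgegdbfbefcgg'
  #25 SA[25]=17  'gegdbfbefcgg'
  #26 SA[26]=9  'gfgebgacgegdbfbefcgg'
  #27 SA[27]=7  'gfgfgebgacgegdbfbefcgg'
  #28 SA[28]=27  'gg'

SA = [15, 4, 23, 21, 13, 6, 3, 16, 26, 20, 2, 1, 12, 5, 24, 18, 22, 25, 0, 10, 8, 28, 14, 19, 11, 17, 9, 7, 27]
[i] adj suffixes → lcp
  [1] 15/4 → 0 ('')
  [2] 4/23 → 2 ('be')
  [3] 23/21 → 1 ('b')
  [4] 21/13 → 1 ('b')
  [5] 13/6 → 2 ('bg')
  [6] 6/3 → 0 ('')
  [7] 3/16 → 1 ('c')
  [8] 16/26 → 2 ('cg')
  [9] 26/20 → 0 ('')
  [10] 20/2 → 1 ('d')
  [11] 2/1 → 1 ('d')
  [12] 1/12 → 0 ('')
  [13] 12/5 → 3 ('ebg')
  [14] 5/24 → 1 ('e')
  [15] 24/18 → 1 ('e')
  [16] 18/22 → 0 ('')
  [17] 22/25 → 1 ('f')
  [18] 25/0 → 1 ('f')
  [19] 0/10 → 1 ('f')
  [20] 10/8 → 2 ('fg')
  [21] 8/28 → 0 ('')
  [22] 28/14 → 1 ('g')
  [23] 14/19 → 1 ('g')
  [24] 19/11 → 1 ('g')
  [25] 11/17 → 2 ('ge')
  [26] 17/9 → 1 ('g')
  [27] 9/7 → 3 ('gfg')
  [28] 7/27 → 1 ('g')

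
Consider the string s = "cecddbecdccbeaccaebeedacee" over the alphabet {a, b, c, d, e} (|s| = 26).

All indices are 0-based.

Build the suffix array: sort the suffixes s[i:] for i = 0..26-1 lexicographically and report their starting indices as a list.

[13, 22, 16, 11, 5, 18, 15, 10, 14, 9, 7, 2, 0, 23, 21, 4, 8, 3, 25, 12, 17, 6, 1, 20, 24, 19]

rank | idx | suffix
   0 |  13 | accaebeedacee
   1 |  22 | acee
   2 |  16 | aebeedacee
   3 |  11 | beaccaebeedacee
   4 |   5 | becdccbeaccaebeedacee
   5 |  18 | beedacee
   6 |  15 | caebeedacee
   7 |  10 | cbeaccaebeedacee
   8 |  14 | ccaebeedacee
   9 |   9 | ccbeaccaebeedacee
  10 |   7 | cdccbeaccaebeedacee
  11 |   2 | cddbecdccbeaccaebeedacee
  12 |   0 | cecddbecdccbeaccaebeedacee
  13 |  23 | cee
  14 |  21 | dacee
  15 |   4 | dbecdccbeaccaebeedacee
  16 |   8 | dccbeaccaebeedacee
  17 |   3 | ddbecdccbeaccaebeedacee
  18 |  25 | e
  19 |  12 | eaccaebeedacee
  20 |  17 | ebeedacee
  21 |   6 | ecdccbeaccaebeedacee
  22 |   1 | ecddbecdccbeaccaebeedacee
  23 |  20 | edacee
  24 |  24 | ee
  25 |  19 | eedacee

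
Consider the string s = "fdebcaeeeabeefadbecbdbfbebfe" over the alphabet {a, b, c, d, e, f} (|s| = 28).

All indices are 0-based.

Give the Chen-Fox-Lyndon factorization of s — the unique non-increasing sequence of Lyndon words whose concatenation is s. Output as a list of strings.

["f", "de", "bc", "aeee", "abeefadbecbdbfbebfe"]

emit factor 1: 'f' (i=0, period=1)
emit factor 2: 'de' (i=1, period=2)
emit factor 3: 'bc' (i=3, period=2)
emit factor 4: 'aeee' (i=5, period=4)
emit factor 5: 'abeefadbecbdbfbebfe' (i=9, period=19)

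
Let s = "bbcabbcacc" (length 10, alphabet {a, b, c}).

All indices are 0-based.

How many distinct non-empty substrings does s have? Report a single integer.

42

sorted suffixes:
  #0 SA[0]=3  'abbcacc'
  #1 SA[1]=7  'acc'
  #2 SA[2]=0  'bbcabbcacc'
  #3 SA[3]=4  'bbcacc'
  #4 SA[4]=1  'bcabbcacc'
  #5 SA[5]=5  'bcacc'
  #6 SA[6]=9  'c'
  #7 SA[7]=2  'cabbcacc'
  #8 SA[8]=6  'cacc'
  #9 SA[9]=8  'cc'

SA = [3, 7, 0, 4, 1, 5, 9, 2, 6, 8]
rank  pair      lcp
   1  s[3:],s[7:]  1  'a'
   2  s[7:],s[0:]  0  ''
   3  s[0:],s[4:]  4  'bbca'
   4  s[4:],s[1:]  1  'b'
   5  s[1:],s[5:]  3  'bca'
   6  s[5:],s[9:]  0  ''
   7  s[9:],s[2:]  1  'c'
   8  s[2:],s[6:]  2  'ca'
   9  s[6:],s[8:]  1  'c'

n(n+1)/2 = 10·11/2 = 55
Σ LCP = 0 + 1 + 0 + 4 + 1 + 3 + 0 + 1 + 2 + 1 = 13
distinct = 55 − 13 = 42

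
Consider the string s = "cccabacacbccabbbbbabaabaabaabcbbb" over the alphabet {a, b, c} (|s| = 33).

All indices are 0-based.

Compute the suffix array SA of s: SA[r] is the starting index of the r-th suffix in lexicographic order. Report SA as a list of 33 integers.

sorted suffixes:
  #0 SA[0]=20  'aabaabaabcbbb'
  #1 SA[1]=23  'aabaabcbbb'
  #2 SA[2]=26  'aabcbbb'
  #3 SA[3]=18  'abaabaabaabcbbb'
  #4 SA[4]=21  'abaabaabcbbb'
  #5 SA[5]=24  'abaabcbbb'
  #6 SA[6]=3  'abacacbccabbbbbabaabaabaabcbbb'
  #7 SA[7]=12  'abbbbbabaabaabaabcbbb'
  #8 SA[8]=27  'abcbbb'
  #9 SA[9]=5  'acacbccabbbbbabaabaabaabcbbb'
  #10 SA[10]=7  'acbccabbbbbabaabaabaabcbbb'
  #11 SA[11]=32  'b'
  #12 SA[12]=19  'baabaabaabcbbb'
  #13 SA[13]=22  'baabaabcbbb'
  #14 SA[14]=25  'baabcbbb'
  #15 SA[15]=17  'babaabaabaabcbbb'
  #16 SA[16]=4  'bacacbccabbbbbabaabaabaabcbbb'
  #17 SA[17]=31  'bb'
  #18 SA[18]=16  'bbabaabaabaabcbbb'
  #19 SA[19]=30  'bbb'
  #20 SA[20]=15  'bbbabaabaabaabcbbb'
  #21 SA[21]=14  'bbbbabaabaabaabcbbb'
  #22 SA[22]=13  'bbbbbabaabaabaabcbbb'
  #23 SA[23]=28  'bcbbb'
  #24 SA[24]=9  'bccabbbbbabaabaabaabcbbb'
  #25 SA[25]=2  'cabacacbccabbbbbabaabaabaabcbbb'
  #26 SA[26]=11  'cabbbbbabaabaabaabcbbb'
  #27 SA[27]=6  'cacbccabbbbbabaabaabaabcbbb'
  #28 SA[28]=29  'cbbb'
  #29 SA[29]=8  'cbccabbbbbabaabaabaabcbbb'
  #30 SA[30]=1  'ccabacacbccabbbbbabaabaabaabcbbb'
  #31 SA[31]=10  'ccabbbbbabaabaabaabcbbb'
  #32 SA[32]=0  'cccabacacbccabbbbbabaabaabaabcbbb'

[20, 23, 26, 18, 21, 24, 3, 12, 27, 5, 7, 32, 19, 22, 25, 17, 4, 31, 16, 30, 15, 14, 13, 28, 9, 2, 11, 6, 29, 8, 1, 10, 0]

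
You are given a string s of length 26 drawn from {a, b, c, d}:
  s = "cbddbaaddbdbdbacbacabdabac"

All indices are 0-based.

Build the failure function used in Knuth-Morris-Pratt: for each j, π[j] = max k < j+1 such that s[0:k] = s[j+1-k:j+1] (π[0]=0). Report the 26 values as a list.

π[0] = 0
j=1 s[j]='b': π[1]=0 (border '')
j=2 s[j]='d': π[2]=0 (border '')
j=3 s[j]='d': π[3]=0 (border '')
j=4 s[j]='b': π[4]=0 (border '')
j=5 s[j]='a': π[5]=0 (border '')
j=6 s[j]='a': π[6]=0 (border '')
j=7 s[j]='d': π[7]=0 (border '')
j=8 s[j]='d': π[8]=0 (border '')
j=9 s[j]='b': π[9]=0 (border '')
j=10 s[j]='d': π[10]=0 (border '')
j=11 s[j]='b': π[11]=0 (border '')
j=12 s[j]='d': π[12]=0 (border '')
j=13 s[j]='b': π[13]=0 (border '')
j=14 s[j]='a': π[14]=0 (border '')
j=15 s[j]='c': π[15]=1 (border 'c')
j=16 s[j]='b': π[16]=2 (border 'cb')
j=17 s[j]='a': k: 2→0; π[17]=0 (border '')
j=18 s[j]='c': π[18]=1 (border 'c')
j=19 s[j]='a': k: 1→0; π[19]=0 (border '')
j=20 s[j]='b': π[20]=0 (border '')
j=21 s[j]='d': π[21]=0 (border '')
j=22 s[j]='a': π[22]=0 (border '')
j=23 s[j]='b': π[23]=0 (border '')
j=24 s[j]='a': π[24]=0 (border '')
j=25 s[j]='c': π[25]=1 (border 'c')

[0, 0, 0, 0, 0, 0, 0, 0, 0, 0, 0, 0, 0, 0, 0, 1, 2, 0, 1, 0, 0, 0, 0, 0, 0, 1]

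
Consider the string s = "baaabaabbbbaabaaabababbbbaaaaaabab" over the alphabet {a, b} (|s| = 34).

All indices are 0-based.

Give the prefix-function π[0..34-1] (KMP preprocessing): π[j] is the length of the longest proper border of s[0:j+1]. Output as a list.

[0, 0, 0, 0, 1, 2, 3, 1, 1, 1, 1, 2, 3, 1, 2, 3, 4, 5, 6, 1, 2, 1, 1, 1, 1, 2, 3, 4, 0, 0, 0, 1, 2, 1]

π[0] = 0
j=1 s[j]='a': π[1]=0 (border '')
j=2 s[j]='a': π[2]=0 (border '')
j=3 s[j]='a': π[3]=0 (border '')
j=4 s[j]='b': π[4]=1 (border 'b')
j=5 s[j]='a': π[5]=2 (border 'ba')
j=6 s[j]='a': π[6]=3 (border 'baa')
j=7 s[j]='b': k: 3→0; π[7]=1 (border 'b')
j=8 s[j]='b': k: 1→0; π[8]=1 (border 'b')
j=9 s[j]='b': k: 1→0; π[9]=1 (border 'b')
j=10 s[j]='b': k: 1→0; π[10]=1 (border 'b')
j=11 s[j]='a': π[11]=2 (border 'ba')
j=12 s[j]='a': π[12]=3 (border 'baa')
j=13 s[j]='b': k: 3→0; π[13]=1 (border 'b')
j=14 s[j]='a': π[14]=2 (border 'ba')
j=15 s[j]='a': π[15]=3 (border 'baa')
j=16 s[j]='a': π[16]=4 (border 'baaa')
j=17 s[j]='b': π[17]=5 (border 'baaab')
j=18 s[j]='a': π[18]=6 (border 'baaaba')
j=19 s[j]='b': k: 6→2→0; π[19]=1 (border 'b')
j=20 s[j]='a': π[20]=2 (border 'ba')
j=21 s[j]='b': k: 2→0; π[21]=1 (border 'b')
j=22 s[j]='b': k: 1→0; π[22]=1 (border 'b')
j=23 s[j]='b': k: 1→0; π[23]=1 (border 'b')
j=24 s[j]='b': k: 1→0; π[24]=1 (border 'b')
j=25 s[j]='a': π[25]=2 (border 'ba')
j=26 s[j]='a': π[26]=3 (border 'baa')
j=27 s[j]='a': π[27]=4 (border 'baaa')
j=28 s[j]='a': k: 4→0; π[28]=0 (border '')
j=29 s[j]='a': π[29]=0 (border '')
j=30 s[j]='a': π[30]=0 (border '')
j=31 s[j]='b': π[31]=1 (border 'b')
j=32 s[j]='a': π[32]=2 (border 'ba')
j=33 s[j]='b': k: 2→0; π[33]=1 (border 'b')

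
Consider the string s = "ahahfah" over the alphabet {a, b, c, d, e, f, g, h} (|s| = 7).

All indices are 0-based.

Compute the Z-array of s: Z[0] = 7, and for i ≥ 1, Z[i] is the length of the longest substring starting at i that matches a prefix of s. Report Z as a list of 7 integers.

Z[0]=7
i=1: i≥r, start 0; Z[1]=0
i=2: i≥r, start 0; Z[2]=2 grow→box=[2,4)
i=3: min(r-i=1, Z[1]=0)=0; Z[3]=0
i=4: i≥r, start 0; Z[4]=0
i=5: i≥r, start 0; Z[5]=2 grow→box=[5,7)
i=6: min(r-i=1, Z[1]=0)=0; Z[6]=0

[7, 0, 2, 0, 0, 2, 0]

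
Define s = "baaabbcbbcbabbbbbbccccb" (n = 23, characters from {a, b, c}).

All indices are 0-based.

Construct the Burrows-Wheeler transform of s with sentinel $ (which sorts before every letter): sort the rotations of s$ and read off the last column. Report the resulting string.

rank  rotation                  last
    0  $baaabbcbbcbabbbbbbccccb  b
    1  aaabbcbbcbabbbbbbccccb$b  b
    2  aabbcbbcbabbbbbbccccb$ba  a
    3  abbbbbbccccb$baaabbcbbcb  b
    4  abbcbbcbabbbbbbccccb$baa  a
    5  b$baaabbcbbcbabbbbbbcccc  c
    6  baaabbcbbcbabbbbbbccccb$  $
    7  babbbbbbccccb$baaabbcbbc  c
    8  bbbbbbccccb$baaabbcbbcba  a
    9  bbbbbccccb$baaabbcbbcbab  b
   10  bbbbccccb$baaabbcbbcbabb  b
   11  bbbccccb$baaabbcbbcbabbb  b
   12  bbcbabbbbbbccccb$baaabbc  c
   13  bbcbbcbabbbbbbccccb$baaa  a
   14  bbccccb$baaabbcbbcbabbbb  b
   15  bcbabbbbbbccccb$baaabbcb  b
   16  bcbbcbabbbbbbccccb$baaab  b
   17  bccccb$baaabbcbbcbabbbbb  b
   18  cb$baaabbcbbcbabbbbbbccc  c
   19  cbabbbbbbccccb$baaabbcbb  b
   20  cbbcbabbbbbbccccb$baaabb  b
   21  ccb$baaabbcbbcbabbbbbbcc  c
   22  cccb$baaabbcbbcbabbbbbbc  c
   23  ccccb$baaabbcbbcbabbbbbb  b

bbabac$cabbbcabbbbcbbccb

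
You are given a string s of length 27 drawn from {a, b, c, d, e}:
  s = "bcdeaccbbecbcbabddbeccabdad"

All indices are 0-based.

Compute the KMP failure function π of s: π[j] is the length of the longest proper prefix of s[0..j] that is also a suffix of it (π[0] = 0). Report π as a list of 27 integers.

π[0] = 0
j=1 s[j]='c': π[1]=0 (border '')
j=2 s[j]='d': π[2]=0 (border '')
j=3 s[j]='e': π[3]=0 (border '')
j=4 s[j]='a': π[4]=0 (border '')
j=5 s[j]='c': π[5]=0 (border '')
j=6 s[j]='c': π[6]=0 (border '')
j=7 s[j]='b': π[7]=1 (border 'b')
j=8 s[j]='b': k: 1→0; π[8]=1 (border 'b')
j=9 s[j]='e': k: 1→0; π[9]=0 (border '')
j=10 s[j]='c': π[10]=0 (border '')
j=11 s[j]='b': π[11]=1 (border 'b')
j=12 s[j]='c': π[12]=2 (border 'bc')
j=13 s[j]='b': k: 2→0; π[13]=1 (border 'b')
j=14 s[j]='a': k: 1→0; π[14]=0 (border '')
j=15 s[j]='b': π[15]=1 (border 'b')
j=16 s[j]='d': k: 1→0; π[16]=0 (border '')
j=17 s[j]='d': π[17]=0 (border '')
j=18 s[j]='b': π[18]=1 (border 'b')
j=19 s[j]='e': k: 1→0; π[19]=0 (border '')
j=20 s[j]='c': π[20]=0 (border '')
j=21 s[j]='c': π[21]=0 (border '')
j=22 s[j]='a': π[22]=0 (border '')
j=23 s[j]='b': π[23]=1 (border 'b')
j=24 s[j]='d': k: 1→0; π[24]=0 (border '')
j=25 s[j]='a': π[25]=0 (border '')
j=26 s[j]='d': π[26]=0 (border '')

[0, 0, 0, 0, 0, 0, 0, 1, 1, 0, 0, 1, 2, 1, 0, 1, 0, 0, 1, 0, 0, 0, 0, 1, 0, 0, 0]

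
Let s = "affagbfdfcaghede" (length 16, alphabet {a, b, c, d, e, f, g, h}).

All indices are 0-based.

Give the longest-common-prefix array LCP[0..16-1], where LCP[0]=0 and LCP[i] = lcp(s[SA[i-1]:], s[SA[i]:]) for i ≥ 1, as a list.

[0, 1, 2, 0, 0, 0, 1, 0, 1, 0, 1, 1, 1, 0, 1, 0]

rank→(start, suffix):
  0 → (0, 'affagbfdfcaghede')
  1 → (3, 'agbfdfcaghede')
  2 → (10, 'aghede')
  3 → (5, 'bfdfcaghede')
  4 → (9, 'caghede')
  5 → (14, 'de')
  6 → (7, 'dfcaghede')
  7 → (15, 'e')
  8 → (13, 'ede')
  9 → (2, 'fagbfdfcaghede')
  10 → (8, 'fcaghede')
  11 → (6, 'fdfcaghede')
  12 → (1, 'ffagbfdfcaghede')
  13 → (4, 'gbfdfcaghede')
  14 → (11, 'ghede')
  15 → (12, 'hede')

SA = [0, 3, 10, 5, 9, 14, 7, 15, 13, 2, 8, 6, 1, 4, 11, 12]
rank  pair      lcp
   1  s[0:],s[3:]  1  'a'
   2  s[3:],s[10:]  2  'ag'
   3  s[10:],s[5:]  0  ''
   4  s[5:],s[9:]  0  ''
   5  s[9:],s[14:]  0  ''
   6  s[14:],s[7:]  1  'd'
   7  s[7:],s[15:]  0  ''
   8  s[15:],s[13:]  1  'e'
   9  s[13:],s[2:]  0  ''
  10  s[2:],s[8:]  1  'f'
  11  s[8:],s[6:]  1  'f'
  12  s[6:],s[1:]  1  'f'
  13  s[1:],s[4:]  0  ''
  14  s[4:],s[11:]  1  'g'
  15  s[11:],s[12:]  0  ''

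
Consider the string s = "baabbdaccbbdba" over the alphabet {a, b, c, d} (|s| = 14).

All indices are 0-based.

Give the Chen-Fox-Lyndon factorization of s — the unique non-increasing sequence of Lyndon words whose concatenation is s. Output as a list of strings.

emit factor 1: 'b' (i=0, period=1)
emit factor 2: 'aabbdaccbbdb' (i=1, period=12)
emit factor 3: 'a' (i=13, period=1)

["b", "aabbdaccbbdb", "a"]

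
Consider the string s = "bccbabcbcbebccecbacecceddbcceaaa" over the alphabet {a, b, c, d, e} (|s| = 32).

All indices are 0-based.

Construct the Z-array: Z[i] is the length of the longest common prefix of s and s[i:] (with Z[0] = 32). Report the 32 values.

[32, 0, 0, 1, 0, 2, 0, 2, 0, 1, 0, 3, 0, 0, 0, 0, 1, 0, 0, 0, 0, 0, 0, 0, 0, 3, 0, 0, 0, 0, 0, 0]

Z[0]=32
i=1: i≥r, start 0; Z[1]=0
i=2: i≥r, start 0; Z[2]=0
i=3: i≥r, start 0; Z[3]=1 scan→box=[3,4)
i=4: i≥r, start 0; Z[4]=0
i=5: i≥r, start 0; Z[5]=2 scan→box=[5,7)
i=6: min(r-i=1, Z[1]=0)=0; Z[6]=0
i=7: i≥r, start 0; Z[7]=2 scan→box=[7,9)
i=8: min(r-i=1, Z[1]=0)=0; Z[8]=0
i=9: i≥r, start 0; Z[9]=1 scan→box=[9,10)
i=10: i≥r, start 0; Z[10]=0
i=11: i≥r, start 0; Z[11]=3 scan→box=[11,14)
i=12: min(r-i=2, Z[1]=0)=0; Z[12]=0
i=13: min(r-i=1, Z[2]=0)=0; Z[13]=0
i=14: i≥r, start 0; Z[14]=0
i=15: i≥r, start 0; Z[15]=0
i=16: i≥r, start 0; Z[16]=1 scan→box=[16,17)
i=17: i≥r, start 0; Z[17]=0
i=18: i≥r, start 0; Z[18]=0
i=19: i≥r, start 0; Z[19]=0
i=20: i≥r, start 0; Z[20]=0
i=21: i≥r, start 0; Z[21]=0
i=22: i≥r, start 0; Z[22]=0
i=23: i≥r, start 0; Z[23]=0
i=24: i≥r, start 0; Z[24]=0
i=25: i≥r, start 0; Z[25]=3 scan→box=[25,28)
i=26: min(r-i=2, Z[1]=0)=0; Z[26]=0
i=27: min(r-i=1, Z[2]=0)=0; Z[27]=0
i=28: i≥r, start 0; Z[28]=0
i=29: i≥r, start 0; Z[29]=0
i=30: i≥r, start 0; Z[30]=0
i=31: i≥r, start 0; Z[31]=0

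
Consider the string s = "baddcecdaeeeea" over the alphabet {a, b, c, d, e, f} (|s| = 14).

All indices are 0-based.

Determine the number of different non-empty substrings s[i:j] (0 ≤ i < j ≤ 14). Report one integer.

rank→(start, suffix):
  0 → (13, 'a')
  1 → (1, 'addcecdaeeeea')
  2 → (8, 'aeeeea')
  3 → (0, 'baddcecdaeeeea')
  4 → (6, 'cdaeeeea')
  5 → (4, 'cecdaeeeea')
  6 → (7, 'daeeeea')
  7 → (3, 'dcecdaeeeea')
  8 → (2, 'ddcecdaeeeea')
  9 → (12, 'ea')
  10 → (5, 'ecdaeeeea')
  11 → (11, 'eea')
  12 → (10, 'eeea')
  13 → (9, 'eeeea')

SA = [13, 1, 8, 0, 6, 4, 7, 3, 2, 12, 5, 11, 10, 9]
[i] adj suffixes → lcp
  [1] 13/1 → 1 ('a')
  [2] 1/8 → 1 ('a')
  [3] 8/0 → 0 ('')
  [4] 0/6 → 0 ('')
  [5] 6/4 → 1 ('c')
  [6] 4/7 → 0 ('')
  [7] 7/3 → 1 ('d')
  [8] 3/2 → 1 ('d')
  [9] 2/12 → 0 ('')
  [10] 12/5 → 1 ('e')
  [11] 5/11 → 1 ('e')
  [12] 11/10 → 2 ('ee')
  [13] 10/9 → 3 ('eee')

n(n+1)/2 = 14·15/2 = 105
Σ LCP = 0 + 1 + 1 + 0 + 0 + 1 + 0 + 1 + 1 + 0 + 1 + 1 + 2 + 3 = 12
distinct = 105 − 12 = 93

93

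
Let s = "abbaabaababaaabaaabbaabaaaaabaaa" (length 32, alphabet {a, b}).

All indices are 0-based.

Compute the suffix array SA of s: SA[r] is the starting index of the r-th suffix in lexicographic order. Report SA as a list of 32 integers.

rank→(start, suffix):
  0 → (31, 'a')
  1 → (30, 'aa')
  2 → (29, 'aaa')
  3 → (23, 'aaaaabaaa')
  4 → (24, 'aaaabaaa')
  5 → (25, 'aaabaaa')
  6 → (11, 'aaabaaabbaabaaaaabaaa')
  7 → (15, 'aaabbaabaaaaabaaa')
  8 → (26, 'aabaaa')
  9 → (20, 'aabaaaaabaaa')
  10 → (12, 'aabaaabbaabaaaaabaaa')
  11 → (3, 'aabaababaaabaaabbaabaaaaabaaa')
  12 → (6, 'aababaaabaaabbaabaaaaabaaa')
  13 → (16, 'aabbaabaaaaabaaa')
  14 → (27, 'abaaa')
  15 → (21, 'abaaaaabaaa')
  16 → (9, 'abaaabaaabbaabaaaaabaaa')
  17 → (13, 'abaaabbaabaaaaabaaa')
  18 → (4, 'abaababaaabaaabbaabaaaaabaaa')
  19 → (7, 'ababaaabaaabbaabaaaaabaaa')
  20 → (17, 'abbaabaaaaabaaa')
  21 → (0, 'abbaabaababaaabaaabbaabaaaaabaaa')
  22 → (28, 'baaa')
  23 → (22, 'baaaaabaaa')
  24 → (10, 'baaabaaabbaabaaaaabaaa')
  25 → (14, 'baaabbaabaaaaabaaa')
  26 → (19, 'baabaaaaabaaa')
  27 → (2, 'baabaababaaabaaabbaabaaaaabaaa')
  28 → (5, 'baababaaabaaabbaabaaaaabaaa')
  29 → (8, 'babaaabaaabbaabaaaaabaaa')
  30 → (18, 'bbaabaaaaabaaa')
  31 → (1, 'bbaabaababaaabaaabbaabaaaaabaaa')

[31, 30, 29, 23, 24, 25, 11, 15, 26, 20, 12, 3, 6, 16, 27, 21, 9, 13, 4, 7, 17, 0, 28, 22, 10, 14, 19, 2, 5, 8, 18, 1]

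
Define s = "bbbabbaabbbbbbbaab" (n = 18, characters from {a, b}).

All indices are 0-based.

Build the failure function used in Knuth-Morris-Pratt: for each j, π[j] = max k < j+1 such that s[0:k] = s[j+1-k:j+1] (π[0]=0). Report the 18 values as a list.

π[0] = 0
j=1 s[j]='b': π[1]=1 (border 'b')
j=2 s[j]='b': π[2]=2 (border 'bb')
j=3 s[j]='a': k: 2→1→0; π[3]=0 (border '')
j=4 s[j]='b': π[4]=1 (border 'b')
j=5 s[j]='b': π[5]=2 (border 'bb')
j=6 s[j]='a': k: 2→1→0; π[6]=0 (border '')
j=7 s[j]='a': π[7]=0 (border '')
j=8 s[j]='b': π[8]=1 (border 'b')
j=9 s[j]='b': π[9]=2 (border 'bb')
j=10 s[j]='b': π[10]=3 (border 'bbb')
j=11 s[j]='b': k: 3→2; π[11]=3 (border 'bbb')
j=12 s[j]='b': k: 3→2; π[12]=3 (border 'bbb')
j=13 s[j]='b': k: 3→2; π[13]=3 (border 'bbb')
j=14 s[j]='b': k: 3→2; π[14]=3 (border 'bbb')
j=15 s[j]='a': π[15]=4 (border 'bbba')
j=16 s[j]='a': k: 4→0; π[16]=0 (border '')
j=17 s[j]='b': π[17]=1 (border 'b')

[0, 1, 2, 0, 1, 2, 0, 0, 1, 2, 3, 3, 3, 3, 3, 4, 0, 1]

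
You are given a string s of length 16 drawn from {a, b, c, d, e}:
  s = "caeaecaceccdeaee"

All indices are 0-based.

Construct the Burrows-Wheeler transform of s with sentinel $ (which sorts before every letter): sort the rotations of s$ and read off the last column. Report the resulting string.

ecceee$ecaceadaca

rank  rotation           last
    0  $caeaecaceccdeaee  e
    1  aceccdeaee$caeaec  c
    2  aeaecaceccdeaee$c  c
    3  aecaceccdeaee$cae  e
    4  aee$caeaecaceccde  e
    5  caceccdeaee$caeae  e
    6  caeaecaceccdeaee$  $
    7  ccdeaee$caeaecace  e
    8  cdeaee$caeaecacec  c
    9  ceccdeaee$caeaeca  a
   10  deaee$caeaecacecc  c
   11  e$caeaecaceccdeae  e
   12  eaecaceccdeaee$ca  a
   13  eaee$caeaecaceccd  d
   14  ecaceccdeaee$caea  a
   15  eccdeaee$caeaecac  c
   16  ee$caeaecaceccdea  a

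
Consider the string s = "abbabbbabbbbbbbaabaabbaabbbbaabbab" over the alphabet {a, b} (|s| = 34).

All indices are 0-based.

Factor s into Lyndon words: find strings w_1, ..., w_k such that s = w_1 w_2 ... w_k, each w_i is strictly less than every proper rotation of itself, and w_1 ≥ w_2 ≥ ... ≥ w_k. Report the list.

emit factor 1: 'abbabbbabbbbbbb' (i=0, period=15)
emit factor 2: 'aabaabbaabbbbaabbab' (i=15, period=19)

["abbabbbabbbbbbb", "aabaabbaabbbbaabbab"]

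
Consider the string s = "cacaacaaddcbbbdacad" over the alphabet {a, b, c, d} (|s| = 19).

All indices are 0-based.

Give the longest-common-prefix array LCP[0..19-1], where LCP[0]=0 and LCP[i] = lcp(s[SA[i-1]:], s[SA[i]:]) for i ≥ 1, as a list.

rank | idx | suffix
   0 |   3 | aacaaddcbbbdacad
   1 |   6 | aaddcbbbdacad
   2 |   1 | acaacaaddcbbbdacad
   3 |   4 | acaaddcbbbdacad
   4 |  15 | acad
   5 |  17 | ad
   6 |   7 | addcbbbdacad
   7 |  11 | bbbdacad
   8 |  12 | bbdacad
   9 |  13 | bdacad
  10 |   2 | caacaaddcbbbdacad
  11 |   5 | caaddcbbbdacad
  12 |   0 | cacaacaaddcbbbdacad
  13 |  16 | cad
  14 |  10 | cbbbdacad
  15 |  18 | d
  16 |  14 | dacad
  17 |   9 | dcbbbdacad
  18 |   8 | ddcbbbdacad

SA = [3, 6, 1, 4, 15, 17, 7, 11, 12, 13, 2, 5, 0, 16, 10, 18, 14, 9, 8]
rank  pair      lcp
   1  s[3:],s[6:]  2  'aa'
   2  s[6:],s[1:]  1  'a'
   3  s[1:],s[4:]  4  'acaa'
   4  s[4:],s[15:]  3  'aca'
   5  s[15:],s[17:]  1  'a'
   6  s[17:],s[7:]  2  'ad'
   7  s[7:],s[11:]  0  ''
   8  s[11:],s[12:]  2  'bb'
   9  s[12:],s[13:]  1  'b'
  10  s[13:],s[2:]  0  ''
  11  s[2:],s[5:]  3  'caa'
  12  s[5:],s[0:]  2  'ca'
  13  s[0:],s[16:]  2  'ca'
  14  s[16:],s[10:]  1  'c'
  15  s[10:],s[18:]  0  ''
  16  s[18:],s[14:]  1  'd'
  17  s[14:],s[9:]  1  'd'
  18  s[9:],s[8:]  1  'd'

[0, 2, 1, 4, 3, 1, 2, 0, 2, 1, 0, 3, 2, 2, 1, 0, 1, 1, 1]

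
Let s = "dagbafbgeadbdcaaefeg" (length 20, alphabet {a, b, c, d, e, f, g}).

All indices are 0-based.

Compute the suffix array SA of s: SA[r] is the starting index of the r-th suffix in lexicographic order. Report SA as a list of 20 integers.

[14, 9, 15, 4, 1, 3, 11, 6, 13, 0, 10, 12, 8, 16, 18, 5, 17, 19, 2, 7]

rank | idx | suffix
   0 |  14 | aaefeg
   1 |   9 | adbdcaaefeg
   2 |  15 | aefeg
   3 |   4 | afbgeadbdcaaefeg
   4 |   1 | agbafbgeadbdcaaefeg
   5 |   3 | bafbgeadbdcaaefeg
   6 |  11 | bdcaaefeg
   7 |   6 | bgeadbdcaaefeg
   8 |  13 | caaefeg
   9 |   0 | dagbafbgeadbdcaaefeg
  10 |  10 | dbdcaaefeg
  11 |  12 | dcaaefeg
  12 |   8 | eadbdcaaefeg
  13 |  16 | efeg
  14 |  18 | eg
  15 |   5 | fbgeadbdcaaefeg
  16 |  17 | feg
  17 |  19 | g
  18 |   2 | gbafbgeadbdcaaefeg
  19 |   7 | geadbdcaaefeg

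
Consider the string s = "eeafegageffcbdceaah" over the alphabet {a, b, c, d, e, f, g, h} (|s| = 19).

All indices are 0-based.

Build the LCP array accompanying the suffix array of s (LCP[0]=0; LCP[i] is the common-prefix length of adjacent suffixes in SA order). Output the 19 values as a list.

rank→(start, suffix):
  0 → (16, 'aah')
  1 → (2, 'afegageffcbdceaah')
  2 → (6, 'ageffcbdceaah')
  3 → (17, 'ah')
  4 → (12, 'bdceaah')
  5 → (11, 'cbdceaah')
  6 → (14, 'ceaah')
  7 → (13, 'dceaah')
  8 → (15, 'eaah')
  9 → (1, 'eafegageffcbdceaah')
  10 → (0, 'eeafegageffcbdceaah')
  11 → (8, 'effcbdceaah')
  12 → (4, 'egageffcbdceaah')
  13 → (10, 'fcbdceaah')
  14 → (3, 'fegageffcbdceaah')
  15 → (9, 'ffcbdceaah')
  16 → (5, 'gageffcbdceaah')
  17 → (7, 'geffcbdceaah')
  18 → (18, 'h')

SA = [16, 2, 6, 17, 12, 11, 14, 13, 15, 1, 0, 8, 4, 10, 3, 9, 5, 7, 18]
i: (SA[i-1],SA[i]) lcp shared
  1: (16,2) 1 'a'
  2: (2,6) 1 'a'
  3: (6,17) 1 'a'
  4: (17,12) 0 ''
  5: (12,11) 0 ''
  6: (11,14) 1 'c'
  7: (14,13) 0 ''
  8: (13,15) 0 ''
  9: (15,1) 2 'ea'
  10: (1,0) 1 'e'
  11: (0,8) 1 'e'
  12: (8,4) 1 'e'
  13: (4,10) 0 ''
  14: (10,3) 1 'f'
  15: (3,9) 1 'f'
  16: (9,5) 0 ''
  17: (5,7) 1 'g'
  18: (7,18) 0 ''

[0, 1, 1, 1, 0, 0, 1, 0, 0, 2, 1, 1, 1, 0, 1, 1, 0, 1, 0]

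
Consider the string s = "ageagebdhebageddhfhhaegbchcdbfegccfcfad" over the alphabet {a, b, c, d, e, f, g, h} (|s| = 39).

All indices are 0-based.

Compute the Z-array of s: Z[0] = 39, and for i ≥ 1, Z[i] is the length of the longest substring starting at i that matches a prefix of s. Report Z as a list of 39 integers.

Z[0]=39
i=1: fresh scan; Z[1]=0
i=2: fresh scan; Z[2]=0
i=3: fresh scan; Z[3]=3 grow→box=[3,6)
i=4: min(r-i=2, Z[1]=0)=0; Z[4]=0
i=5: min(r-i=1, Z[2]=0)=0; Z[5]=0
i=6: fresh scan; Z[6]=0
i=7: fresh scan; Z[7]=0
i=8: fresh scan; Z[8]=0
i=9: fresh scan; Z[9]=0
i=10: fresh scan; Z[10]=0
i=11: fresh scan; Z[11]=3 grow→box=[11,14)
i=12: min(r-i=2, Z[1]=0)=0; Z[12]=0
i=13: min(r-i=1, Z[2]=0)=0; Z[13]=0
i=14: fresh scan; Z[14]=0
i=15: fresh scan; Z[15]=0
i=16: fresh scan; Z[16]=0
i=17: fresh scan; Z[17]=0
i=18: fresh scan; Z[18]=0
i=19: fresh scan; Z[19]=0
i=20: fresh scan; Z[20]=1 grow→box=[20,21)
i=21: fresh scan; Z[21]=0
i=22: fresh scan; Z[22]=0
i=23: fresh scan; Z[23]=0
i=24: fresh scan; Z[24]=0
i=25: fresh scan; Z[25]=0
i=26: fresh scan; Z[26]=0
i=27: fresh scan; Z[27]=0
i=28: fresh scan; Z[28]=0
i=29: fresh scan; Z[29]=0
i=30: fresh scan; Z[30]=0
i=31: fresh scan; Z[31]=0
i=32: fresh scan; Z[32]=0
i=33: fresh scan; Z[33]=0
i=34: fresh scan; Z[34]=0
i=35: fresh scan; Z[35]=0
i=36: fresh scan; Z[36]=0
i=37: fresh scan; Z[37]=1 grow→box=[37,38)
i=38: fresh scan; Z[38]=0

[39, 0, 0, 3, 0, 0, 0, 0, 0, 0, 0, 3, 0, 0, 0, 0, 0, 0, 0, 0, 1, 0, 0, 0, 0, 0, 0, 0, 0, 0, 0, 0, 0, 0, 0, 0, 0, 1, 0]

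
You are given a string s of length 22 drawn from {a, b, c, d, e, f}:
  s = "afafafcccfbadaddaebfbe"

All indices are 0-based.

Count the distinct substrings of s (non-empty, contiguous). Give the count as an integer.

227

sorted suffixes:
  #0 SA[0]=11  'adaddaebfbe'
  #1 SA[1]=13  'addaebfbe'
  #2 SA[2]=16  'aebfbe'
  #3 SA[3]=0  'afafafcccfbadaddaebfbe'
  #4 SA[4]=2  'afafcccfbadaddaebfbe'
  #5 SA[5]=4  'afcccfbadaddaebfbe'
  #6 SA[6]=10  'badaddaebfbe'
  #7 SA[7]=20  'be'
  #8 SA[8]=18  'bfbe'
  #9 SA[9]=6  'cccfbadaddaebfbe'
  #10 SA[10]=7  'ccfbadaddaebfbe'
  #11 SA[11]=8  'cfbadaddaebfbe'
  #12 SA[12]=12  'daddaebfbe'
  #13 SA[13]=15  'daebfbe'
  #14 SA[14]=14  'ddaebfbe'
  #15 SA[15]=21  'e'
  #16 SA[16]=17  'ebfbe'
  #17 SA[17]=1  'fafafcccfbadaddaebfbe'
  #18 SA[18]=3  'fafcccfbadaddaebfbe'
  #19 SA[19]=9  'fbadaddaebfbe'
  #20 SA[20]=19  'fbe'
  #21 SA[21]=5  'fcccfbadaddaebfbe'

SA = [11, 13, 16, 0, 2, 4, 10, 20, 18, 6, 7, 8, 12, 15, 14, 21, 17, 1, 3, 9, 19, 5]
i: (SA[i-1],SA[i]) lcp shared
  1: (11,13) 2 'ad'
  2: (13,16) 1 'a'
  3: (16,0) 1 'a'
  4: (0,2) 4 'afaf'
  5: (2,4) 2 'af'
  6: (4,10) 0 ''
  7: (10,20) 1 'b'
  8: (20,18) 1 'b'
  9: (18,6) 0 ''
  10: (6,7) 2 'cc'
  11: (7,8) 1 'c'
  12: (8,12) 0 ''
  13: (12,15) 2 'da'
  14: (15,14) 1 'd'
  15: (14,21) 0 ''
  16: (21,17) 1 'e'
  17: (17,1) 0 ''
  18: (1,3) 3 'faf'
  19: (3,9) 1 'f'
  20: (9,19) 2 'fb'
  21: (19,5) 1 'f'

n(n+1)/2 = 22·23/2 = 253
Σ LCP = 0 + 2 + 1 + 1 + 4 + 2 + 0 + 1 + 1 + 0 + 2 + 1 + 0 + 2 + 1 + 0 + 1 + 0 + 3 + 1 + 2 + 1 = 26
distinct = 253 − 26 = 227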